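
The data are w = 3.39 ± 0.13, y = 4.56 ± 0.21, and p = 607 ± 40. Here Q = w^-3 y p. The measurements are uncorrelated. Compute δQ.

Q is a product of powers, so relative uncertainties combine in quadrature:
  (-3·δw/w)² = (-3×0.0383)² = 0.0132;  (1·δy/y)² = (1×0.0461)² = 0.00212;  (1·δp/p)² = (1×0.0659)² = 0.00434
δQ/Q = √(0.0197) = 0.140
Q = 71.0, so δQ = 0.140 × 71.0 = 9.97.

9.97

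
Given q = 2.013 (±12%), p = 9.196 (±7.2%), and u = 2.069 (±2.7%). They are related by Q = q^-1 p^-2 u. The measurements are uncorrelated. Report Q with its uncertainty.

Products/powers → add relative errors in quadrature, weighted by exponent:
  (-1·δq/q)² = (-1×0.120)² = 0.0144;  (-2·δp/p)² = (-2×0.0720)² = 0.0207;  (1·δu/u)² = (1×0.0270)² = 0.000729
δQ/Q = √(0.0359) = 0.189
Q = 0.01215, so δQ = 0.189 × 0.01215 = 0.00230.

0.01215 ± 0.00230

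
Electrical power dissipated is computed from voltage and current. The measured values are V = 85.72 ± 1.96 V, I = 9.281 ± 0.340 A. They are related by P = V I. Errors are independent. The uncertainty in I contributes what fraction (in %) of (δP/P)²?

(δP/P)² = (1·δV/V)² + (1·δI/I)²
  V term: (1×0.0229)² = 0.000523
  I term: (1×0.0366)² = 0.00134
Total = 0.00186. Share from I = 0.00134/0.00186 = 0.720.

72.0%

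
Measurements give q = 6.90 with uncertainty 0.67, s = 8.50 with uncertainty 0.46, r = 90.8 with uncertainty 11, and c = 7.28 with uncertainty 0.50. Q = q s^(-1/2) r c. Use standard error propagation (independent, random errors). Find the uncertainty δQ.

269

Each factor contributes (exponent × relative error)² to (δQ/Q)²:
  (1·δq/q)² = (1×0.0971)² = 0.00943;  (−½·δs/s)² = (-0.5×0.0541)² = 0.000732;  (1·δr/r)² = (1×0.121)² = 0.0147;  (1·δc/c)² = (1×0.0687)² = 0.00472
δQ/Q = √(0.0296) = 0.172
Q = 1560, so δQ = 0.172 × 1560 = 269.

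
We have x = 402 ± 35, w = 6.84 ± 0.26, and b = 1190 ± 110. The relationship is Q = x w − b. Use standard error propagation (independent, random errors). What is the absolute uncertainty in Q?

283

Let p = x·w = 2750. δp/p = √((1·δx/x)² + (1·δw/w)²) = √(0.00758 + 0.00144) = 0.0950, so δp = 261.
Q = p − b: δQ = √(δp² + δb²) = √(68200 + 12100) = 283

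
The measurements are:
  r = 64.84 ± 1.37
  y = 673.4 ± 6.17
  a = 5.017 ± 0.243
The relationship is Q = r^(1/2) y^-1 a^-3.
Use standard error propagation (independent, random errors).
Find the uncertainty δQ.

Each factor contributes (exponent × relative error)² to (δQ/Q)²:
  (½·δr/r)² = (0.5×0.0211)² = 0.000112;  (-1·δy/y)² = (-1×0.00916)² = 8.4e-05;  (-3·δa/a)² = (-3×0.0484)² = 0.0211
δQ/Q = √(0.0213) = 0.146
Q = 9.469e-05, so δQ = 0.146 × 9.469e-05 = 1.38e-05.

1.38e-05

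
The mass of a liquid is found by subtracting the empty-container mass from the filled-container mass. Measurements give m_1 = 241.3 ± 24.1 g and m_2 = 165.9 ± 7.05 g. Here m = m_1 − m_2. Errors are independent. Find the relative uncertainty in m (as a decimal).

0.333

Each term contributes (cᵢ δxᵢ)² to (δm)²:
  (δm_1)² = 581;  (δm_2)² = 49.7
δm = √(631) = 25.1 g
m = 75.40 g, so δm/m = 25.1/75.40 = 0.333.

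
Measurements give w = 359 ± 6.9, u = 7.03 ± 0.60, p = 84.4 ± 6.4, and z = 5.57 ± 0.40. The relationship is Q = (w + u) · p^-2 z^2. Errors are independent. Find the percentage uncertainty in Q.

Let h = w + u = 366. δh = √(δw² + δu²) = √(47.6 + 0.360) = 6.93, so δh/h = 0.0189.
Q is then a monomial in h, p, z:
δQ/Q = √((δh/h)² + (-2·δp/p)² + (2·δz/z)²) = √(0.000358 + 0.0230 + 0.0206) = 0.210

21.0%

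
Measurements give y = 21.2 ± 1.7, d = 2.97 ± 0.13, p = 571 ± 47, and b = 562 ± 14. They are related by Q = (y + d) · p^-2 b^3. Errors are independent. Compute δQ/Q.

0.194

Let u = y + d = 24.2. δu = √(δy² + δd²) = √(2.89 + 0.0169) = 1.70, so δu/u = 0.0705.
Q is then a monomial in u, p, b:
δQ/Q = √((δu/u)² + (-2·δp/p)² + (3·δb/b)²) = √(0.00498 + 0.0271 + 0.00559) = 0.194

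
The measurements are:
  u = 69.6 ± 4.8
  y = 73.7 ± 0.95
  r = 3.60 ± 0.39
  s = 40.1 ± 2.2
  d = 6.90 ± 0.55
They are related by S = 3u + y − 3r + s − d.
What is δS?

Sums and differences: (δS)² = Σ (cᵢ δxᵢ)².
  (3·δu)² = 207;  (δy)² = 0.902;  (3·δr)² = 1.37;  (δs)² = 4.84;  (δd)² = 0.303
δS = √(215) = 14.7

14.7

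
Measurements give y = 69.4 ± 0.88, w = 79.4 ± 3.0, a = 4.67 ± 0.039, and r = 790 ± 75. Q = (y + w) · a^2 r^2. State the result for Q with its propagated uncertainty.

Let u = y + w = 149. δu = √(δy² + δw²) = √(0.774 + 9.00) = 3.13, so δu/u = 0.0210.
Q is then a monomial in u, a, r:
δQ/Q = √((δu/u)² + (2·δa/a)² + (2·δr/r)²) = √(0.000441 + 0.000279 + 0.0361) = 0.192
Q = 2.03e+09, so δQ = 0.192 × 2.03e+09 = 3.88e+08.

(2.03 ± 0.388) × 10^9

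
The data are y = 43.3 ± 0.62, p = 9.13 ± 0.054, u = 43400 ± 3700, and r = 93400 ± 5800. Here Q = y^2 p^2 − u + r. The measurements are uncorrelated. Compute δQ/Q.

0.0408

Let w = y^2·p^2 = 1.56e+05. δw/w = √((2·δy/y)² + (2·δp/p)²) = √(0.000820 + 0.000140) = 0.0310, so δw = 4840.
Q = w − u + r: δQ = √(δw² + δu² + δr²) = √(2.34e+07 + 1.37e+07 + 3.36e+07) = 8410
Q = 2.06e+05, so δQ/Q = 8410/2.06e+05 = 0.0408.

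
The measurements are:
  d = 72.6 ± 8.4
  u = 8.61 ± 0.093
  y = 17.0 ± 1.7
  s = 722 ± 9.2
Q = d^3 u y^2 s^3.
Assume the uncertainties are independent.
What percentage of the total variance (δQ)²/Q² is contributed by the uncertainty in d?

74.3%

(δQ/Q)² = (3·δd/d)² + (1·δu/u)² + (2·δy/y)² + (3·δs/s)²
  d term: (3×0.116)² = 0.120
  u term: (1×0.0108)² = 0.000117
  y term: (2×0.100)² = 0.0400
  s term: (3×0.0127)² = 0.00146
Total = 0.162. Share from d = 0.120/0.162 = 0.743.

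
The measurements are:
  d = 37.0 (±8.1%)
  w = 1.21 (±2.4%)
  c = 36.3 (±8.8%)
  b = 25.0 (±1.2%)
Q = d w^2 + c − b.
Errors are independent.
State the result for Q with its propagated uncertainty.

65.5 ± 6.03

Let p = d·w^2 = 54.2. δp/p = √((1·δd/d)² + (2·δw/w)²) = √(0.00656 + 0.00230) = 0.0942, so δp = 5.10.
Q = p + c − b: δQ = √(δp² + δc² + δb²) = √(26.0 + 10.2 + 0.0900) = 6.03
Q = 65.5.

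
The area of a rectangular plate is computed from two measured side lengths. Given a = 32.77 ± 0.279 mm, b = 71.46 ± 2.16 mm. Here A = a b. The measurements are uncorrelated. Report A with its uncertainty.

2342 ± 73.5 mm^2

Each factor contributes (exponent × relative error)² to (δA/A)²:
  (1·δa/a)² = (1×0.00851)² = 7.25e-05;  (1·δb/b)² = (1×0.0302)² = 0.000914
δA/A = √(0.000986) = 0.0314
A = 2342 mm^2, so δA = 0.0314 × 2342 = 73.5 mm^2.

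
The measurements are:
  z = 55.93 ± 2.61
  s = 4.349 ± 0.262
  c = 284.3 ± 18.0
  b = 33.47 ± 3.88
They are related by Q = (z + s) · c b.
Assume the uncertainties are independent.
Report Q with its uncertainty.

Let u = z + s = 60.28. δu = √(δz² + δs²) = √(6.81 + 0.0686) = 2.62, so δu/u = 0.0435.
Q is then a monomial in u, c, b:
δQ/Q = √((δu/u)² + (1·δc/c)² + (1·δb/b)²) = √(0.00189 + 0.00401 + 0.0134) = 0.139
Q = 573600, so δQ = 0.139 × 573600 = 79800.

573600 ± 79800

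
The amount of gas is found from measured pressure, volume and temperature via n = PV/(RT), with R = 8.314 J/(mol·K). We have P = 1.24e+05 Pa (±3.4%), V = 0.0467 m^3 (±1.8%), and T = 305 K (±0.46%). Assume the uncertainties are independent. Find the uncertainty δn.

0.0885 mol

Since n is a product/quotient, work with relative uncertainties:
  (1·δP/P)² = (1×0.0340)² = 0.00116;  (1·δV/V)² = (1×0.0180)² = 0.000324;  (-1·δT/T)² = (-1×0.00460)² = 2.12e-05
δn/n = √(0.00150) = 0.0387
n = 2.28 mol, so δn = 0.0387 × 2.28 = 0.0885 mol.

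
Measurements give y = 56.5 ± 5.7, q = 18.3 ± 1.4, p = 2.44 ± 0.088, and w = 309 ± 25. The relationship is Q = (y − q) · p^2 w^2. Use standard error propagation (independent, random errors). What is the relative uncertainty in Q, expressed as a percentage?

Let u = y − q = 38.2. δu = √(δy² + δq²) = √(32.5 + 1.96) = 5.87, so δu/u = 0.154.
Q is then a monomial in u, p, w:
δQ/Q = √((δu/u)² + (2·δp/p)² + (2·δw/w)²) = √(0.0236 + 0.00520 + 0.0262) = 0.235

23.5%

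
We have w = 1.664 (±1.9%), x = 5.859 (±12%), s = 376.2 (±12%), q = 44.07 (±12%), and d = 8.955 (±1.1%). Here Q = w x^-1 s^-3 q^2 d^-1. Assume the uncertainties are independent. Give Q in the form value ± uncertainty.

(1.157 ± 0.520) × 10^-6

Relative error in a monomial: (δQ/Q)² = Σ (nᵢ · δxᵢ/xᵢ)².
  (1·δw/w)² = (1×0.0190)² = 0.000361;  (-1·δx/x)² = (-1×0.120)² = 0.0144;  (-3·δs/s)² = (-3×0.120)² = 0.130;  (2·δq/q)² = (2×0.120)² = 0.0576;  (-1·δd/d)² = (-1×0.0110)² = 0.000121
δQ/Q = √(0.202) = 0.450
Q = 1.157e-06, so δQ = 0.450 × 1.157e-06 = 5.2e-07.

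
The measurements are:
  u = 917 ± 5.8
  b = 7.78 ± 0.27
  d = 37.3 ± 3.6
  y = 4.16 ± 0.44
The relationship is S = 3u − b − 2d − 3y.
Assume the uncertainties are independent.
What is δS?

18.9

Each term contributes (cᵢ δxᵢ)² to (δS)²:
  (3·δu)² = 303;  (δb)² = 0.0729;  (2·δd)² = 51.8;  (3·δy)² = 1.74
δS = √(356) = 18.9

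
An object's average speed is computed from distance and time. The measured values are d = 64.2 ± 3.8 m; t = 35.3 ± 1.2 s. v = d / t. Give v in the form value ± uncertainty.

Products/powers → add relative errors in quadrature, weighted by exponent:
  (1·δd/d)² = (1×0.0592)² = 0.00350;  (-1·δt/t)² = (-1×0.0340)² = 0.00116
δv/v = √(0.00466) = 0.0683
v = 1.82 m/s, so δv = 0.0683 × 1.82 = 0.124 m/s.

1.82 ± 0.124 m/s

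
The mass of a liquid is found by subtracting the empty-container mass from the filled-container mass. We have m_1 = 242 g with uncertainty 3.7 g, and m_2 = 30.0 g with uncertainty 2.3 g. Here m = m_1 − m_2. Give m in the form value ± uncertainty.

212 ± 4.36 g

m is a linear combination, so absolute uncertainties add in quadrature:
  (δm_1)² = 13.7;  (δm_2)² = 5.29
δm = √(19.0) = 4.36 g
m = 212 g.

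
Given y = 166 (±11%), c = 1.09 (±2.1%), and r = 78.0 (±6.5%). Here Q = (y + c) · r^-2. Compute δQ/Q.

0.170

Let u = y + c = 167. δu = √(δy² + δc²) = √(333 + 0.000524) = 18.3, so δu/u = 0.109.
Q is then a monomial in u, r:
δQ/Q = √((δu/u)² + (-2·δr/r)²) = √(0.0119 + 0.0169) = 0.170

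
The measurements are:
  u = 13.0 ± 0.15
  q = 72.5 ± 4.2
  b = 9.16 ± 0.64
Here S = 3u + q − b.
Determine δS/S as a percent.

Sums and differences: (δS)² = Σ (cᵢ δxᵢ)².
  (3·δu)² = 0.202;  (δq)² = 17.6;  (δb)² = 0.410
δS = √(18.3) = 4.27
S = 102, so δS/S = 4.27/102 = 0.0417.

4.17%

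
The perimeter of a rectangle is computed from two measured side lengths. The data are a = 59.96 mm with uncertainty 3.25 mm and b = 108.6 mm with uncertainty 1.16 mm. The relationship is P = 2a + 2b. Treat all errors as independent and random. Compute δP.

6.90 mm

Each term contributes (cᵢ δxᵢ)² to (δP)²:
  (2·δa)² = 42.2;  (2·δb)² = 5.38
δP = √(47.6) = 6.90 mm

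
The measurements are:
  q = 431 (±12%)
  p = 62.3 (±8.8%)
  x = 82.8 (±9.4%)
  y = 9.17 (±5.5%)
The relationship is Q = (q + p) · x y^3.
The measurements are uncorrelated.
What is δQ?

6.84e+06

Let u = q + p = 493. δu = √(δq² + δp²) = √(2670 + 30.1) = 52.0, so δu/u = 0.105.
Q is then a monomial in u, x, y:
δQ/Q = √((δu/u)² + (1·δx/x)² + (3·δy/y)²) = √(0.0111 + 0.00884 + 0.0272) = 0.217
Q = 3.15e+07, so δQ = 0.217 × 3.15e+07 = 6.84e+06.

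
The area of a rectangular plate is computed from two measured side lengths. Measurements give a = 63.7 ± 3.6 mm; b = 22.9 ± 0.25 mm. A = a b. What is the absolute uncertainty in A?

Since A is a product/quotient, work with relative uncertainties:
  (1·δa/a)² = (1×0.0565)² = 0.00319;  (1·δb/b)² = (1×0.0109)² = 0.000119
δA/A = √(0.00331) = 0.0576
A = 1460 mm^2, so δA = 0.0576 × 1460 = 84.0 mm^2.

84.0 mm^2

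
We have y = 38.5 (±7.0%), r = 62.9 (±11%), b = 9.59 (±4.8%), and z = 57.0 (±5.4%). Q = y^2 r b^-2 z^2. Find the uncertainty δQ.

7.55e+05

Products/powers → add relative errors in quadrature, weighted by exponent:
  (2·δy/y)² = (2×0.0700)² = 0.0196;  (1·δr/r)² = (1×0.110)² = 0.0121;  (-2·δb/b)² = (-2×0.0480)² = 0.00922;  (2·δz/z)² = (2×0.0540)² = 0.0117
δQ/Q = √(0.0526) = 0.229
Q = 3.29e+06, so δQ = 0.229 × 3.29e+06 = 7.55e+05.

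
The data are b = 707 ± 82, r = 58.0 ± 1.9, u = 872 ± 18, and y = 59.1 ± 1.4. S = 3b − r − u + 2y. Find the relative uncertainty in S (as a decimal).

S is a linear combination, so absolute uncertainties add in quadrature:
  (3·δb)² = 60500;  (δr)² = 3.61;  (δu)² = 324;  (2·δy)² = 7.84
δS = √(60900) = 247
S = 1310, so δS/S = 247/1310 = 0.188.

0.188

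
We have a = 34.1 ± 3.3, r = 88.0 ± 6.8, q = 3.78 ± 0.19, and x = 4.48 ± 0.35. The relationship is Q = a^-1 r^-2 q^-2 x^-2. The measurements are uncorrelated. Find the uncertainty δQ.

3.44e-09

Each factor contributes (exponent × relative error)² to (δQ/Q)²:
  (-1·δa/a)² = (-1×0.0968)² = 0.00937;  (-2·δr/r)² = (-2×0.0773)² = 0.0239;  (-2·δq/q)² = (-2×0.0503)² = 0.0101;  (-2·δx/x)² = (-2×0.0781)² = 0.0244
δQ/Q = √(0.0678) = 0.260
Q = 1.32e-08, so δQ = 0.260 × 1.32e-08 = 3.44e-09.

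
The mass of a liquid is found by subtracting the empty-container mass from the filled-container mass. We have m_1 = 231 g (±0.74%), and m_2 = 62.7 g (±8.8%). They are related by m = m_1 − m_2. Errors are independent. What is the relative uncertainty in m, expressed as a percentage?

3.43%

Sums and differences: (δm)² = Σ (cᵢ δxᵢ)².
  (δm_1)² = 2.92;  (δm_2)² = 30.4
δm = √(33.4) = 5.78 g
m = 168 g, so δm/m = 5.78/168 = 0.0343.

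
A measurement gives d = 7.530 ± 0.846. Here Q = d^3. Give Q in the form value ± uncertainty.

Q ∝ d^3, so δQ/Q = |3| · δd/d = 3 × 0.112 = 0.337.
Q = 427.0, so δQ = 0.337 × 427.0 = 144.

427.0 ± 144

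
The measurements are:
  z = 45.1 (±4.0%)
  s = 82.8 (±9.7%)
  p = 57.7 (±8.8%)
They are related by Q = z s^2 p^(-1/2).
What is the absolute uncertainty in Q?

8260

Q is a product of powers, so relative uncertainties combine in quadrature:
  (1·δz/z)² = (1×0.0400)² = 0.00160;  (2·δs/s)² = (2×0.0970)² = 0.0376;  (−½·δp/p)² = (-0.5×0.0880)² = 0.00194
δQ/Q = √(0.0412) = 0.203
Q = 40700, so δQ = 0.203 × 40700 = 8260.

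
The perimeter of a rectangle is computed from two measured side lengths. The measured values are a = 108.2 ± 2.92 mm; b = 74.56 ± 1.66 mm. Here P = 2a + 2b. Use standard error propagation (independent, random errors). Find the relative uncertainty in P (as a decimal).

For a sum/difference, combine absolute errors in quadrature:
  (2·δa)² = 34.1;  (2·δb)² = 11.0
δP = √(45.1) = 6.72 mm
P = 365.5 mm, so δP/P = 6.72/365.5 = 0.0184.

0.0184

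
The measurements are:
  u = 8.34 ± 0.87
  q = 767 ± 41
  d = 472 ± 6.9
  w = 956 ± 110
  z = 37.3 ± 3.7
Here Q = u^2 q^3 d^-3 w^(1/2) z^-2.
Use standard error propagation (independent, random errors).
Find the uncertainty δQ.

Q is a product of powers, so relative uncertainties combine in quadrature:
  (2·δu/u)² = (2×0.104)² = 0.0435;  (3·δq/q)² = (3×0.0535)² = 0.0257;  (-3·δd/d)² = (-3×0.0146)² = 0.00192;  (½·δw/w)² = (0.5×0.115)² = 0.00331;  (-2·δz/z)² = (-2×0.0992)² = 0.0394
δQ/Q = √(0.114) = 0.337
Q = 6.63, so δQ = 0.337 × 6.63 = 2.24.

2.24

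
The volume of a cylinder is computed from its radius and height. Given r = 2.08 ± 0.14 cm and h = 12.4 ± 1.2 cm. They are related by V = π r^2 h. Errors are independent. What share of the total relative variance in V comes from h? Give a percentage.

(δV/V)² = (2·δr/r)² + (1·δh/h)²
  r term: (2×0.0673)² = 0.0181
  h term: (1×0.0968)² = 0.00937
Total = 0.0275. Share from h = 0.00937/0.0275 = 0.341.

34.1%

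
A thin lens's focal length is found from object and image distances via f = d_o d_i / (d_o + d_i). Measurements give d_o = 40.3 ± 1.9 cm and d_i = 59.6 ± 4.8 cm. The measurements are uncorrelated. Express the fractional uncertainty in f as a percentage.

4.30%

∂f/∂d_o = (d_i/(d_o+d_i))² = 0.356;  ∂f/∂d_i = (d_o/(d_o+d_i))² = 0.163
δf = √((∂f/∂d_o · δd_o)² + (∂f/∂d_i · δd_i)²) = √(0.457 + 0.610) = 1.03 cm
f = 24.0 cm, so δf/f = 1.03/24.0 = 0.0430.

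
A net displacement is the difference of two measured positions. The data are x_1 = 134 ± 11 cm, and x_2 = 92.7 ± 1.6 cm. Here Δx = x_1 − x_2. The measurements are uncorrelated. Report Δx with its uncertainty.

41.3 ± 11.1 cm

For a sum/difference, combine absolute errors in quadrature:
  (δx_1)² = 121;  (δx_2)² = 2.56
δΔx = √(124) = 11.1 cm
Δx = 41.3 cm.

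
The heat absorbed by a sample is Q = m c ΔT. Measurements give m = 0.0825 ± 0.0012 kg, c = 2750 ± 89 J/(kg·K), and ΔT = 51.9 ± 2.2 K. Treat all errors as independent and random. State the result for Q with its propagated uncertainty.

For a monomial Q ∝ m, c, ΔT, fractional errors add in quadrature:
  (1·δm/m)² = (1×0.0145)² = 0.000212;  (1·δc/c)² = (1×0.0324)² = 0.00105;  (1·δΔT/ΔT)² = (1×0.0424)² = 0.00180
δQ/Q = √(0.00306) = 0.0553
Q = 11800 J, so δQ = 0.0553 × 11800 = 651 J.

11800 ± 651 J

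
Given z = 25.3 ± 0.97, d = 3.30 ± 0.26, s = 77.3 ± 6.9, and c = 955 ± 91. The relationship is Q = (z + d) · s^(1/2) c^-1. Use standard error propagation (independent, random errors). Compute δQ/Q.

Let u = z + d = 28.6. δu = √(δz² + δd²) = √(0.941 + 0.0676) = 1.00, so δu/u = 0.0351.
Q is then a monomial in u, s, c:
δQ/Q = √((δu/u)² + (½·δs/s)² + (-1·δc/c)²) = √(0.00123 + 0.00199 + 0.00908) = 0.111

0.111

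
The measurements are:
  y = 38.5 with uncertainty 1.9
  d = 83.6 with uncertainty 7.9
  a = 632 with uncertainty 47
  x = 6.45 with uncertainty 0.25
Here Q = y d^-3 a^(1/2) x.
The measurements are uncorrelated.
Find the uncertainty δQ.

0.00313

Relative error in a monomial: (δQ/Q)² = Σ (nᵢ · δxᵢ/xᵢ)².
  (1·δy/y)² = (1×0.0494)² = 0.00244;  (-3·δd/d)² = (-3×0.0945)² = 0.0804;  (½·δa/a)² = (0.5×0.0744)² = 0.00138;  (1·δx/x)² = (1×0.0388)² = 0.00150
δQ/Q = √(0.0857) = 0.293
Q = 0.0107, so δQ = 0.293 × 0.0107 = 0.00313.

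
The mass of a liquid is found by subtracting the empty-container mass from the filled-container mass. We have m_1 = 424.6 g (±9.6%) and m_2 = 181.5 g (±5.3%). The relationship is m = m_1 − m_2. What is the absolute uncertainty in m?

41.9 g

m is a linear combination, so absolute uncertainties add in quadrature:
  (δm_1)² = 1660;  (δm_2)² = 92.5
δm = √(1750) = 41.9 g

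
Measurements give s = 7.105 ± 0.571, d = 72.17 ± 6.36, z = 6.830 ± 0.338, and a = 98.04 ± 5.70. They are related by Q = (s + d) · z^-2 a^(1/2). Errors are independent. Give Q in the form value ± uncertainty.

16.83 ± 2.20

Let u = s + d = 79.28. δu = √(δs² + δd²) = √(0.326 + 40.4) = 6.39, so δu/u = 0.0805.
Q is then a monomial in u, z, a:
δQ/Q = √((δu/u)² + (-2·δz/z)² + (½·δa/a)²) = √(0.00649 + 0.00980 + 0.000845) = 0.131
Q = 16.83, so δQ = 0.131 × 16.83 = 2.20.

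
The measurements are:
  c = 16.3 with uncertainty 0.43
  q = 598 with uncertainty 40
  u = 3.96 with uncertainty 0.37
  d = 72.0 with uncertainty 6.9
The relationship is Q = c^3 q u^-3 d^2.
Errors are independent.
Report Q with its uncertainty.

(2.16 ± 0.768) × 10^8

For a monomial Q ∝ c^3, q, u^-3, d^2, fractional errors add in quadrature:
  (3·δc/c)² = (3×0.0264)² = 0.00626;  (1·δq/q)² = (1×0.0669)² = 0.00447;  (-3·δu/u)² = (-3×0.0934)² = 0.0786;  (2·δd/d)² = (2×0.0958)² = 0.0367
δQ/Q = √(0.126) = 0.355
Q = 2.16e+08, so δQ = 0.355 × 2.16e+08 = 7.68e+07.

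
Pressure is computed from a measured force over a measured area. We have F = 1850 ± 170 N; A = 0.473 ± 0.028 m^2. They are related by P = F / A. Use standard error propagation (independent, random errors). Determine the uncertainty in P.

428 Pa

P is a product of powers, so relative uncertainties combine in quadrature:
  (1·δF/F)² = (1×0.0919)² = 0.00844;  (-1·δA/A)² = (-1×0.0592)² = 0.00350
δP/P = √(0.0119) = 0.109
P = 3910 Pa, so δP = 0.109 × 3910 = 428 Pa.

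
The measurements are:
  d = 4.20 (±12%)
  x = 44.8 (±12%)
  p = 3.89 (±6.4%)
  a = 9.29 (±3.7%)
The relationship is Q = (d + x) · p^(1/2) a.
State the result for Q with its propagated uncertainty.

898 ± 108

Let u = d + x = 49.0. δu = √(δd² + δx²) = √(0.254 + 28.9) = 5.40, so δu/u = 0.110.
Q is then a monomial in u, p, a:
δQ/Q = √((δu/u)² + (½·δp/p)² + (1·δa/a)²) = √(0.0121 + 0.00102 + 0.00137) = 0.121
Q = 898, so δQ = 0.121 × 898 = 108.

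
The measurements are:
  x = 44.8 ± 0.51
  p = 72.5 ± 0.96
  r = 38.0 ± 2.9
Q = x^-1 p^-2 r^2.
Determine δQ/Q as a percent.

15.5%

Products/powers → add relative errors in quadrature, weighted by exponent:
  (-1·δx/x)² = (-1×0.0114)² = 0.000130;  (-2·δp/p)² = (-2×0.0132)² = 0.000701;  (2·δr/r)² = (2×0.0763)² = 0.0233
δQ/Q = √(0.0241) = 0.155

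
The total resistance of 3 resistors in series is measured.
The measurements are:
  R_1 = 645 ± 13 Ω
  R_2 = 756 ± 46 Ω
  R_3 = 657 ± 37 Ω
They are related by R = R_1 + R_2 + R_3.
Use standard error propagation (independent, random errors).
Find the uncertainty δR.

Sums and differences: (δR)² = Σ (cᵢ δxᵢ)².
  (δR_1)² = 169;  (δR_2)² = 2120;  (δR_3)² = 1370
δR = √(3650) = 60.4 Ω

60.4 Ω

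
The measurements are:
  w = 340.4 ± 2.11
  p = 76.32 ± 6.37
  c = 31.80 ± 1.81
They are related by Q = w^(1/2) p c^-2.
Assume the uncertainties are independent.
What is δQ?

Each factor contributes (exponent × relative error)² to (δQ/Q)²:
  (½·δw/w)² = (0.5×0.00620)² = 9.61e-06;  (1·δp/p)² = (1×0.0835)² = 0.00697;  (-2·δc/c)² = (-2×0.0569)² = 0.0130
δQ/Q = √(0.0199) = 0.141
Q = 1.392, so δQ = 0.141 × 1.392 = 0.197.

0.197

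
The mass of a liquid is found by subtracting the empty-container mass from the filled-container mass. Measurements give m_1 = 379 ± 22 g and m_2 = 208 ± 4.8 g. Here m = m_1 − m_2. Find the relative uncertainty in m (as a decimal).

m is a linear combination, so absolute uncertainties add in quadrature:
  (δm_1)² = 484;  (δm_2)² = 23.0
δm = √(507) = 22.5 g
m = 171 g, so δm/m = 22.5/171 = 0.132.

0.132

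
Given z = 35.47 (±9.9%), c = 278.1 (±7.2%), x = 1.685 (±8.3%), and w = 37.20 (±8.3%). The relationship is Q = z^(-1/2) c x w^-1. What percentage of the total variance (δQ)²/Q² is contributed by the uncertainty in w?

(δQ/Q)² = (−½·δz/z)² + (1·δc/c)² + (1·δx/x)² + (-1·δw/w)²
  z term: (-0.5×0.0990)² = 0.00245
  c term: (1×0.0720)² = 0.00518
  x term: (1×0.0830)² = 0.00689
  w term: (-1×0.0830)² = 0.00689
Total = 0.0214. Share from w = 0.00689/0.0214 = 0.322.

32.2%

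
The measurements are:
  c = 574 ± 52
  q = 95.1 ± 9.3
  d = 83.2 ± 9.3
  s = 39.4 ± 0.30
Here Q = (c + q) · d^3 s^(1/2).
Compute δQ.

8.33e+08

Let u = c + q = 669. δu = √(δc² + δq²) = √(2700 + 86.5) = 52.8, so δu/u = 0.0789.
Q is then a monomial in u, d, s:
δQ/Q = √((δu/u)² + (3·δd/d)² + (½·δs/s)²) = √(0.00623 + 0.112 + 1.45e-05) = 0.345
Q = 2.42e+09, so δQ = 0.345 × 2.42e+09 = 8.33e+08.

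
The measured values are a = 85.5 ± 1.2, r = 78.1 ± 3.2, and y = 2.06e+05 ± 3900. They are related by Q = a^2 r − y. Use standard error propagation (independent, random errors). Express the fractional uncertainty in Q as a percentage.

7.84%

Let p = a^2·r = 5.71e+05. δp/p = √((2·δa/a)² + (1·δr/r)²) = √(0.000788 + 0.00168) = 0.0497, so δp = 28400.
Q = p − y: δQ = √(δp² + δy²) = √(8.04e+08 + 1.52e+07) = 28600
Q = 3.65e+05, so δQ/Q = 28600/3.65e+05 = 0.0784.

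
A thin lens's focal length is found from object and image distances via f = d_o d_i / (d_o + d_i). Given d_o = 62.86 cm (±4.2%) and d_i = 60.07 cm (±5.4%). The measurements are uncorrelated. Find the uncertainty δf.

∂f/∂d_o = (d_i/(d_o+d_i))² = 0.239;  ∂f/∂d_i = (d_o/(d_o+d_i))² = 0.261
δf = √((∂f/∂d_o · δd_o)² + (∂f/∂d_i · δd_i)²) = √(0.397 + 0.719) = 1.06 cm

1.06 cm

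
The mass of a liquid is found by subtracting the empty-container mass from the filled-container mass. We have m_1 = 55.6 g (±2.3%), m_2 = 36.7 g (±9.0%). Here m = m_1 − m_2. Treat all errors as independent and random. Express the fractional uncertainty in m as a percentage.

18.7%

Sums and differences: (δm)² = Σ (cᵢ δxᵢ)².
  (δm_1)² = 1.64;  (δm_2)² = 10.9
δm = √(12.5) = 3.54 g
m = 18.9 g, so δm/m = 3.54/18.9 = 0.187.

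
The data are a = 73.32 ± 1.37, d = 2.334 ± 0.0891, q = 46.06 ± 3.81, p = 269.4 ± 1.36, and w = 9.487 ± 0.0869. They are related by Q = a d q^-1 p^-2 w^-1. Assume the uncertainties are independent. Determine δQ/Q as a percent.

Q is a product of powers, so relative uncertainties combine in quadrature:
  (1·δa/a)² = (1×0.0187)² = 0.000349;  (1·δd/d)² = (1×0.0382)² = 0.00146;  (-1·δq/q)² = (-1×0.0827)² = 0.00684;  (-2·δp/p)² = (-2×0.00505)² = 0.000102;  (-1·δw/w)² = (-1×0.00916)² = 8.39e-05
δQ/Q = √(0.00883) = 0.0940

9.40%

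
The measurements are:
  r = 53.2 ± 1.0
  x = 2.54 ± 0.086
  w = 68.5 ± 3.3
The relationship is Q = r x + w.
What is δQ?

Let p = r·x = 135. δp/p = √((1·δr/r)² + (1·δx/x)²) = √(0.000353 + 0.00115) = 0.0387, so δp = 5.23.
Q = p + w: δQ = √(δp² + δw²) = √(27.4 + 10.9) = 6.19

6.19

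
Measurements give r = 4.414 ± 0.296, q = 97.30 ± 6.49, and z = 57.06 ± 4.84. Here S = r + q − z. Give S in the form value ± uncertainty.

For a sum/difference, combine absolute errors in quadrature:
  (δr)² = 0.0876;  (δq)² = 42.1;  (δz)² = 23.4
δS = √(65.6) = 8.10
S = 44.65.

44.65 ± 8.10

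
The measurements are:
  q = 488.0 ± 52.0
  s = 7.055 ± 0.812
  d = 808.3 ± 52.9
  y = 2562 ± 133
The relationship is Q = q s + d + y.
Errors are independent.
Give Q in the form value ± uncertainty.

6813 ± 559

Let p = q·s = 3443. δp/p = √((1·δq/q)² + (1·δs/s)²) = √(0.0114 + 0.0132) = 0.157, so δp = 540.
Q = p + d + y: δQ = √(δp² + δd² + δy²) = √(2.92e+05 + 2800 + 17700) = 559
Q = 6813.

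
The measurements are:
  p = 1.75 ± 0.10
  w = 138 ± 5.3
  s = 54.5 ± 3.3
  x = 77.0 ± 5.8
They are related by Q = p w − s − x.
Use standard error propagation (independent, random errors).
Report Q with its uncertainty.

110 ± 17.9

Let h = p·w = 242. δh/h = √((1·δp/p)² + (1·δw/w)²) = √(0.00327 + 0.00148) = 0.0688, so δh = 16.6.
Q = h − s − x: δQ = √(δh² + δs² + δx²) = √(276 + 10.9 + 33.6) = 17.9
Q = 110.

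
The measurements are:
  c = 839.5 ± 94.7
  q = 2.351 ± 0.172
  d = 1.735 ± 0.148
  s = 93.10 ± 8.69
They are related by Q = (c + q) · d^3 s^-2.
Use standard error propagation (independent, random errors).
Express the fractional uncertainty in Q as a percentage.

Let u = c + q = 841.9. δu = √(δc² + δq²) = √(8970 + 0.0296) = 94.7, so δu/u = 0.112.
Q is then a monomial in u, d, s:
δQ/Q = √((δu/u)² + (3·δd/d)² + (-2·δs/s)²) = √(0.0127 + 0.0655 + 0.0348) = 0.336

33.6%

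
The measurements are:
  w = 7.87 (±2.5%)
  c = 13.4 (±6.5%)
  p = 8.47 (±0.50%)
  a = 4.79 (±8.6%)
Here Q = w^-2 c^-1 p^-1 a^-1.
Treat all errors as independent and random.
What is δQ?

3.53e-06

Each factor contributes (exponent × relative error)² to (δQ/Q)²:
  (-2·δw/w)² = (-2×0.0250)² = 0.00250;  (-1·δc/c)² = (-1×0.0650)² = 0.00423;  (-1·δp/p)² = (-1×0.00500)² = 2.5e-05;  (-1·δa/a)² = (-1×0.0860)² = 0.00740
δQ/Q = √(0.0141) = 0.119
Q = 2.97e-05, so δQ = 0.119 × 2.97e-05 = 3.53e-06.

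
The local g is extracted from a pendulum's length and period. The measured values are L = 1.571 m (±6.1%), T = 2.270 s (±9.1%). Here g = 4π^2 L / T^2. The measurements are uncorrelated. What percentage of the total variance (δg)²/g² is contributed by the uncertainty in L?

10.1%

(δg/g)² = (1·δL/L)² + (-2·δT/T)²
  L term: (1×0.0610)² = 0.00372
  T term: (-2×0.0910)² = 0.0331
Total = 0.0368. Share from L = 0.00372/0.0368 = 0.101.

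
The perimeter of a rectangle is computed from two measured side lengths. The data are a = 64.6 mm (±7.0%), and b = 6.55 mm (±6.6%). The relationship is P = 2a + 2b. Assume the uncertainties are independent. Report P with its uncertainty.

142 ± 9.09 mm

P is a linear combination, so absolute uncertainties add in quadrature:
  (2·δa)² = 81.8;  (2·δb)² = 0.748
δP = √(82.5) = 9.09 mm
P = 142 mm.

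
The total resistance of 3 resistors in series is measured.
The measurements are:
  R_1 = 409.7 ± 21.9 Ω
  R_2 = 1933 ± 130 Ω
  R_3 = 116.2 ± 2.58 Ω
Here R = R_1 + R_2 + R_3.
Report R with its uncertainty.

Each term contributes (cᵢ δxᵢ)² to (δR)²:
  (δR_1)² = 480;  (δR_2)² = 16900;  (δR_3)² = 6.66
δR = √(17400) = 132 Ω
R = 2459 Ω.

2459 ± 132 Ω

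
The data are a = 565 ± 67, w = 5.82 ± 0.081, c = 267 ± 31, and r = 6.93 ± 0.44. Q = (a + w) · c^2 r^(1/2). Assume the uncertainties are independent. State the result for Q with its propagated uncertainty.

(1.07 ± 0.281) × 10^8

Let u = a + w = 571. δu = √(δa² + δw²) = √(4490 + 0.00656) = 67.0, so δu/u = 0.117.
Q is then a monomial in u, c, r:
δQ/Q = √((δu/u)² + (2·δc/c)² + (½·δr/r)²) = √(0.0138 + 0.0539 + 0.00101) = 0.262
Q = 1.07e+08, so δQ = 0.262 × 1.07e+08 = 2.81e+07.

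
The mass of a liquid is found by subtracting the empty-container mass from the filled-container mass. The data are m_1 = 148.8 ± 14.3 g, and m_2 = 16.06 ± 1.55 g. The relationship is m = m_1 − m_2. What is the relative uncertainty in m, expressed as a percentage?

10.8%

m is a linear combination, so absolute uncertainties add in quadrature:
  (δm_1)² = 204;  (δm_2)² = 2.40
δm = √(207) = 14.4 g
m = 132.7 g, so δm/m = 14.4/132.7 = 0.108.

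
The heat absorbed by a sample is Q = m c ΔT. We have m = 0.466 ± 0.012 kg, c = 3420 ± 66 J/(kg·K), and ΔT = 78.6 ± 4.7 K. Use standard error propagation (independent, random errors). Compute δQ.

Q is a product of powers, so relative uncertainties combine in quadrature:
  (1·δm/m)² = (1×0.0258)² = 0.000663;  (1·δc/c)² = (1×0.0193)² = 0.000372;  (1·δΔT/ΔT)² = (1×0.0598)² = 0.00358
δQ/Q = √(0.00461) = 0.0679
Q = 1.25e+05 J, so δQ = 0.0679 × 1.25e+05 = 8510 J.

8510 J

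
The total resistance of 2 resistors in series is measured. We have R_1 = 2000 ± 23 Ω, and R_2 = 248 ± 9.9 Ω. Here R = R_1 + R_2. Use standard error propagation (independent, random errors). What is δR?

25.0 Ω

Absolute uncertainties add in quadrature for a linear combination:
  (δR_1)² = 529;  (δR_2)² = 98.0
δR = √(627) = 25.0 Ω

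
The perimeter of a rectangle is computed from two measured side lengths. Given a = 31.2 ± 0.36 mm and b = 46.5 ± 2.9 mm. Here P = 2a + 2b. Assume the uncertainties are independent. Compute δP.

Each term contributes (cᵢ δxᵢ)² to (δP)²:
  (2·δa)² = 0.518;  (2·δb)² = 33.6
δP = √(34.2) = 5.84 mm

5.84 mm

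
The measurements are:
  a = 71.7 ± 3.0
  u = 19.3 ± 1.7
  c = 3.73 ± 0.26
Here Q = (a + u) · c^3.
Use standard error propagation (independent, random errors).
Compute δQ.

Let w = a + u = 91.0. δw = √(δa² + δu²) = √(9.00 + 2.89) = 3.45, so δw/w = 0.0379.
Q is then a monomial in w, c:
δQ/Q = √((δw/w)² + (3·δc/c)²) = √(0.00144 + 0.0437) = 0.213
Q = 4720, so δQ = 0.213 × 4720 = 1000.

1000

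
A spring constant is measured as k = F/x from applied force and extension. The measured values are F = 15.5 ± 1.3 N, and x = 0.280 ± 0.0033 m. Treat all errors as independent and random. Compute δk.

4.69 N/m

Relative error in a monomial: (δk/k)² = Σ (nᵢ · δxᵢ/xᵢ)².
  (1·δF/F)² = (1×0.0839)² = 0.00703;  (-1·δx/x)² = (-1×0.0118)² = 0.000139
δk/k = √(0.00717) = 0.0847
k = 55.4 N/m, so δk = 0.0847 × 55.4 = 4.69 N/m.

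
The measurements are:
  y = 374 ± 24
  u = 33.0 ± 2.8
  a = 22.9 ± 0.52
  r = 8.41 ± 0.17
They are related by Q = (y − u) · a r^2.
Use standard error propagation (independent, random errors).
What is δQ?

Let w = y − u = 341. δw = √(δy² + δu²) = √(576 + 7.84) = 24.2, so δw/w = 0.0709.
Q is then a monomial in w, a, r:
δQ/Q = √((δw/w)² + (1·δa/a)² + (2·δr/r)²) = √(0.00502 + 0.000516 + 0.00163) = 0.0847
Q = 5.52e+05, so δQ = 0.0847 × 5.52e+05 = 46800.

46800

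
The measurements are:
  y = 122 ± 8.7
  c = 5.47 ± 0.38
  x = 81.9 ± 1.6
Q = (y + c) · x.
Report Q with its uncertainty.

10400 ± 742

Let u = y + c = 127. δu = √(δy² + δc²) = √(75.7 + 0.144) = 8.71, so δu/u = 0.0683.
Q is then a monomial in u, x:
δQ/Q = √((δu/u)² + (1·δx/x)²) = √(0.00467 + 0.000382) = 0.0711
Q = 10400, so δQ = 0.0711 × 10400 = 742.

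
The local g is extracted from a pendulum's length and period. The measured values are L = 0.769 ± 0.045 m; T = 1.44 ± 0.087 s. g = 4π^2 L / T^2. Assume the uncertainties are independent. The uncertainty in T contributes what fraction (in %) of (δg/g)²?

81.0%

(δg/g)² = (1·δL/L)² + (-2·δT/T)²
  L term: (1×0.0585)² = 0.00342
  T term: (-2×0.0604)² = 0.0146
Total = 0.0180. Share from T = 0.0146/0.0180 = 0.810.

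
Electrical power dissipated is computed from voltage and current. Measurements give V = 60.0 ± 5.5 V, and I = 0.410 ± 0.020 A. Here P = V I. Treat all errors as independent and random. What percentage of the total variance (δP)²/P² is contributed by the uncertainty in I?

22.1%

(δP/P)² = (1·δV/V)² + (1·δI/I)²
  V term: (1×0.0917)² = 0.00840
  I term: (1×0.0488)² = 0.00238
Total = 0.0108. Share from I = 0.00238/0.0108 = 0.221.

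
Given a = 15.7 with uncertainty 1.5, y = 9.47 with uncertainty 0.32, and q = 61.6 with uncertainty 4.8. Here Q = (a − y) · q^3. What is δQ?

4.94e+05

Let u = a − y = 6.23. δu = √(δa² + δy²) = √(2.25 + 0.102) = 1.53, so δu/u = 0.246.
Q is then a monomial in u, q:
δQ/Q = √((δu/u)² + (3·δq/q)²) = √(0.0606 + 0.0546) = 0.339
Q = 1.46e+06, so δQ = 0.339 × 1.46e+06 = 4.94e+05.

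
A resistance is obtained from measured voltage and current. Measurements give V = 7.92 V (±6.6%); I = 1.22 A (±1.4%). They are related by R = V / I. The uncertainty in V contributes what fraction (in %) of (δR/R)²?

95.7%

(δR/R)² = (1·δV/V)² + (-1·δI/I)²
  V term: (1×0.0660)² = 0.00436
  I term: (-1×0.0140)² = 0.000196
Total = 0.00455. Share from V = 0.00436/0.00455 = 0.957.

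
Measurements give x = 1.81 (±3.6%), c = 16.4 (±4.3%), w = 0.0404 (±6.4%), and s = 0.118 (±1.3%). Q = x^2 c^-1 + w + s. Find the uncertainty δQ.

0.0170

Let p = x^2·c^-1 = 0.200. δp/p = √((2·δx/x)² + (-1·δc/c)²) = √(0.00518 + 0.00185) = 0.0839, so δp = 0.0168.
Q = p + w + s: δQ = √(δp² + δw² + δs²) = √(0.000281 + 6.69e-06 + 2.35e-06) = 0.0170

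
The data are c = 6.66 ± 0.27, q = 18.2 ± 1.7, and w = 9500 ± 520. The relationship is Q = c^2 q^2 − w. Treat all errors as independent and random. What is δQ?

3040

Let p = c^2·q^2 = 14700. δp/p = √((2·δc/c)² + (2·δq/q)²) = √(0.00657 + 0.0349) = 0.204, so δp = 2990.
Q = p − w: δQ = √(δp² + δw²) = √(8.95e+06 + 2.7e+05) = 3040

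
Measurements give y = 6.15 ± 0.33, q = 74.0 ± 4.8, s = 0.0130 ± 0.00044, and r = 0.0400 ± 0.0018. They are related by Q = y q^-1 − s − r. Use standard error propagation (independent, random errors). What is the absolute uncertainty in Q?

Let p = y·q^-1 = 0.0831. δp/p = √((1·δy/y)² + (-1·δq/q)²) = √(0.00288 + 0.00421) = 0.0842, so δp = 0.00700.
Q = p − s − r: δQ = √(δp² + δs² + δr²) = √(4.89e-05 + 1.94e-07 + 3.24e-06) = 0.00724

0.00724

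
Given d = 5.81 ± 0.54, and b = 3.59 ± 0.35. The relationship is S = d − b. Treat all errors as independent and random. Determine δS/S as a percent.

29.0%

Absolute uncertainties add in quadrature for a linear combination:
  (δd)² = 0.292;  (δb)² = 0.122
δS = √(0.414) = 0.644
S = 2.22, so δS/S = 0.644/2.22 = 0.290.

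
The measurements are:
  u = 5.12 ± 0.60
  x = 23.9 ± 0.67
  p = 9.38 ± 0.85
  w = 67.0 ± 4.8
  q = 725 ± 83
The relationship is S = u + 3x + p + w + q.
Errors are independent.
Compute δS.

83.2

For a sum/difference, combine absolute errors in quadrature:
  (δu)² = 0.360;  (3·δx)² = 4.04;  (δp)² = 0.722;  (δw)² = 23.0;  (δq)² = 6890
δS = √(6920) = 83.2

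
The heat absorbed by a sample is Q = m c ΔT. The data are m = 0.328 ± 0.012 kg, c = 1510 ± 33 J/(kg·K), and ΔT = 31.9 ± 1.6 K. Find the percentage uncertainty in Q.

6.58%

Each factor contributes (exponent × relative error)² to (δQ/Q)²:
  (1·δm/m)² = (1×0.0366)² = 0.00134;  (1·δc/c)² = (1×0.0219)² = 0.000478;  (1·δΔT/ΔT)² = (1×0.0502)² = 0.00252
δQ/Q = √(0.00433) = 0.0658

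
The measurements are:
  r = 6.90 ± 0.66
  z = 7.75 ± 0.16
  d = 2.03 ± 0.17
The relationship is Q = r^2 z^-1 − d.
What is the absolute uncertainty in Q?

1.19

Let p = r^2·z^-1 = 6.14. δp/p = √((2·δr/r)² + (-1·δz/z)²) = √(0.0366 + 0.000426) = 0.192, so δp = 1.18.
Q = p − d: δQ = √(δp² + δd²) = √(1.40 + 0.0289) = 1.19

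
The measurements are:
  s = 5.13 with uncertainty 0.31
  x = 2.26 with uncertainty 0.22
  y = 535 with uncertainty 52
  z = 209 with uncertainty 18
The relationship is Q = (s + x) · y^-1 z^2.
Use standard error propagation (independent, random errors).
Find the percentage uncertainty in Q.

20.4%

Let u = s + x = 7.39. δu = √(δs² + δx²) = √(0.0961 + 0.0484) = 0.380, so δu/u = 0.0514.
Q is then a monomial in u, y, z:
δQ/Q = √((δu/u)² + (-1·δy/y)² + (2·δz/z)²) = √(0.00265 + 0.00945 + 0.0297) = 0.204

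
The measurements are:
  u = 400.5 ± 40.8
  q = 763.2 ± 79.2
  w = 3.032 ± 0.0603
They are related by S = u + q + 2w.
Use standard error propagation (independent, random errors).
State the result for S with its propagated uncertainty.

1170 ± 89.1

Each term contributes (cᵢ δxᵢ)² to (δS)²:
  (δu)² = 1660;  (δq)² = 6270;  (2·δw)² = 0.0145
δS = √(7940) = 89.1
S = 1170.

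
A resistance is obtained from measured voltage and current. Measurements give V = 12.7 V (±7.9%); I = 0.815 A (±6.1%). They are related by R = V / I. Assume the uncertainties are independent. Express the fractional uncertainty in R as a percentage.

Each factor contributes (exponent × relative error)² to (δR/R)²:
  (1·δV/V)² = (1×0.0790)² = 0.00624;  (-1·δI/I)² = (-1×0.0610)² = 0.00372
δR/R = √(0.00996) = 0.0998

9.98%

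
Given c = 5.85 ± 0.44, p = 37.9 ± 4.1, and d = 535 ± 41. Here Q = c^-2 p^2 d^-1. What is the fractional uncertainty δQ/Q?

Q is a product of powers, so relative uncertainties combine in quadrature:
  (-2·δc/c)² = (-2×0.0752)² = 0.0226;  (2·δp/p)² = (2×0.108)² = 0.0468;  (-1·δd/d)² = (-1×0.0766)² = 0.00587
δQ/Q = √(0.0753) = 0.274

0.274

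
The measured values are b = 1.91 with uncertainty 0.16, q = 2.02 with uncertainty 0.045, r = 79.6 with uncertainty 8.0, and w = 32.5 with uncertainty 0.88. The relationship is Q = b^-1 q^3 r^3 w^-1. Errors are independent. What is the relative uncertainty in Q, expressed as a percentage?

Each factor contributes (exponent × relative error)² to (δQ/Q)²:
  (-1·δb/b)² = (-1×0.0838)² = 0.00702;  (3·δq/q)² = (3×0.0223)² = 0.00447;  (3·δr/r)² = (3×0.101)² = 0.0909;  (-1·δw/w)² = (-1×0.0271)² = 0.000733
δQ/Q = √(0.103) = 0.321

32.1%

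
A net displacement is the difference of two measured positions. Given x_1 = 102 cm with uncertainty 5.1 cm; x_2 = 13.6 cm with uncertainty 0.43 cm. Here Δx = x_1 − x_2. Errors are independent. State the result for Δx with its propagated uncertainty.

For a sum/difference, combine absolute errors in quadrature:
  (δx_1)² = 26.0;  (δx_2)² = 0.185
δΔx = √(26.2) = 5.12 cm
Δx = 88.4 cm.

88.4 ± 5.12 cm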